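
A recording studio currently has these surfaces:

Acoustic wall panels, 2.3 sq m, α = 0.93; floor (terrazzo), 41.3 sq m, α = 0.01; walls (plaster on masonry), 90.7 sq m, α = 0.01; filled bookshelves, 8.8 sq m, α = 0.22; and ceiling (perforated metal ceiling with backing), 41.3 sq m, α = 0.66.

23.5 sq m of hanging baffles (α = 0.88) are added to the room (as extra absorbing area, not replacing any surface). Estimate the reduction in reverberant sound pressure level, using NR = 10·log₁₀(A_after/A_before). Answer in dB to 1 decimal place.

2.1 dB

Total absorption A_before = 2.3×0.93 + 41.3×0.01 + 90.7×0.01 + 8.8×0.22 + 41.3×0.66
  = 2.139 + 0.413 + 0.907 + 1.936 + 27.258 = 32.653 sq m sabins.
Treatment contributes 23.5·0.88 = 20.680 sabins.
A_after = 32.653 + 20.680 = 53.333 sabins.
NR = 10·log₁₀(53.333/32.653) = 2.1 dB.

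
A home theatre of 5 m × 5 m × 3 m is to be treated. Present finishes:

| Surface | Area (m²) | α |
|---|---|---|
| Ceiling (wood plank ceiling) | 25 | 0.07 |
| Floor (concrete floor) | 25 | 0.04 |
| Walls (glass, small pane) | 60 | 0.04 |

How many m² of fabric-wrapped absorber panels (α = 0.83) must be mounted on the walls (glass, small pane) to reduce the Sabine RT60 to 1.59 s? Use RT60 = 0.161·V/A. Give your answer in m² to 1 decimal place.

3.1

Summing Sᵢαᵢ: 1.750 + 1.000 + 2.400 → A₁ = 5.150 sabins.
Required A₂ = 0.161·75/1.59 = 7.594 sabins.
Absorption to add: 7.594 − 5.150 = 2.444 sabins.
Each m² of panel replacing the walls (glass, small pane) adds (0.83 − 0.04) = 0.79 sabins.
Area = ΔA/Δα = 2.444/0.79 = 3.1 m².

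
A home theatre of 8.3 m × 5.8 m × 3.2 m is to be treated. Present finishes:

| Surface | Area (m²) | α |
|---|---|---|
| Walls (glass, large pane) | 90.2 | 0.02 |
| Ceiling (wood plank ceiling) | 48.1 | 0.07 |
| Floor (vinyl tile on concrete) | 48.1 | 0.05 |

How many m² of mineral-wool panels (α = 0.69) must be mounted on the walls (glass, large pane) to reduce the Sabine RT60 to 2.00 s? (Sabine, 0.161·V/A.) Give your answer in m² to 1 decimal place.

A₁ = Σ Sᵢαᵢ = 90.2·0.02 + 48.1·0.07 + 48.1·0.05 = 7.576 sabins.
V = 154.048 m³. Target absorption A₂ = 0.161 × 154.048 / 2.00 = 12.401 sabins.
Absorption to add: 12.401 − 7.576 = 4.825 sabins.
Each m² of panel replacing the walls (glass, large pane) adds (0.69 − 0.02) = 0.67 sabins.
Panel area = 4.825 / 0.67 = 7.2 m².

7.2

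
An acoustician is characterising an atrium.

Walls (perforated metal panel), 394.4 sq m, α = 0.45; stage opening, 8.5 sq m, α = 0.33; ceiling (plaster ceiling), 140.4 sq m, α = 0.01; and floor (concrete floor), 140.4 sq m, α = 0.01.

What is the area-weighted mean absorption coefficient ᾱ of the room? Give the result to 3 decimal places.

S = Σ Sᵢ = 394.4 + 8.5 + 140.4 + 140.4 = 683.7 sq m.
A = 394.4*0.45 + 8.5*0.33 + 140.4*0.01 + 140.4*0.01 = 183.093 sabins.
ᾱ = A/S = 0.268.

0.268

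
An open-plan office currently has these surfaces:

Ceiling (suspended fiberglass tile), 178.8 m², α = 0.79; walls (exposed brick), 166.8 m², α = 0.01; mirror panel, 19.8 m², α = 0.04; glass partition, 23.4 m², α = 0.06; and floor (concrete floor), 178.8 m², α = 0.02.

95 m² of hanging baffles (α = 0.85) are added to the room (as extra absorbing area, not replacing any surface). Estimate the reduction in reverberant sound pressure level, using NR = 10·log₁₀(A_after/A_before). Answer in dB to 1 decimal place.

1.9 dB

Total absorption A_before = 178.8·0.79 + 166.8·0.01 + 19.8·0.04 + 23.4·0.06 + 178.8·0.02
  = 141.252 + 1.668 + 0.792 + 1.404 + 3.576 = 148.692 m² sabins.
Treatment contributes 95·0.85 = 80.750 sabins.
A_after = 148.692 + 80.750 = 229.442 sabins.
NR = 10·log₁₀(229.442/148.692) = 1.9 dB.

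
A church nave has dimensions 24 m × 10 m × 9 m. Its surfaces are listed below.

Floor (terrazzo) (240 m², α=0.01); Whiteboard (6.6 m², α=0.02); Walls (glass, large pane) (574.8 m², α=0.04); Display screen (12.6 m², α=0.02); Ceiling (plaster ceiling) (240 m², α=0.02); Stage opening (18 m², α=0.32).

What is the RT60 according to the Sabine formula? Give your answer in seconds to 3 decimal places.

9.571 s

Summing Sᵢαᵢ: 2.400 + 0.132 + 22.992 + 0.252 + 4.800 + 5.760 → A = 36.336 sabins.
Room volume: 2160 m³.
RT60 = 0.161 · V / A = 0.161 × 2160 / 36.336 = 9.571 s.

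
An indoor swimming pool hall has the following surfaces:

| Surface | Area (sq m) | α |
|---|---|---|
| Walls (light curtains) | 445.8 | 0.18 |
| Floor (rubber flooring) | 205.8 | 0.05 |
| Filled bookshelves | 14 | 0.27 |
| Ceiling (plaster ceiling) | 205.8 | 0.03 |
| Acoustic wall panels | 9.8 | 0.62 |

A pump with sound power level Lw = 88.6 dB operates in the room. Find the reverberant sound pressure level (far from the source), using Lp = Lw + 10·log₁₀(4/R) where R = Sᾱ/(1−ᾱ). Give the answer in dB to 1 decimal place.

A = 106.564 sabins; S = 881.2 sq m.
ᾱ = 106.564/881.2 = 0.1209; R = Sᾱ/(1−ᾱ) = 106.564/(1−0.1209) = 121.219 sq m.
Lp = 88.6 + 10·log₁₀(4/121.219) = 88.6 + (-14.82) = 73.8 dB.

73.8 dB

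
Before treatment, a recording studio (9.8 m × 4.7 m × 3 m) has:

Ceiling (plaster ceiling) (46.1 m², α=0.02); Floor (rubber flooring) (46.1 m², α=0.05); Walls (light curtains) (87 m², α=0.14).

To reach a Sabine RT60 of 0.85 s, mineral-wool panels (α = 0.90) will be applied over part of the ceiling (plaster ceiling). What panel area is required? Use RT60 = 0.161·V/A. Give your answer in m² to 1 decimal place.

Summing Sᵢαᵢ: 0.922 + 2.305 + 12.180 → A₁ = 15.407 sabins.
Required A₂ = 0.161·138.18/0.85 = 26.173 sabins.
ΔA needed = 26.173 − 15.407 = 10.766 sabins.
Net gain per m²: Δα = 0.90 − 0.02 = 0.88.
Area = ΔA/Δα = 10.766/0.88 = 12.2 m².

12.2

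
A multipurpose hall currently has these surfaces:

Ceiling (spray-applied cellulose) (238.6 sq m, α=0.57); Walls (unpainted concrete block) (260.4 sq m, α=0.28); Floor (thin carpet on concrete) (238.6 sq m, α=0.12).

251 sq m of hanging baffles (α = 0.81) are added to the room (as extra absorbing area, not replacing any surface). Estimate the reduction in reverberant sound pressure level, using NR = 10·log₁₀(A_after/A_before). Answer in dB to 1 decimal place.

2.7 dB

A_before = Σ Sᵢαᵢ = 238.6·0.57 + 260.4·0.28 + 238.6·0.12 = 237.546 sabins.
Added absorption = 251 × 0.81 = 203.310 sabins.
New total A_after = 440.856 sabins.
NR = 10·log₁₀(440.856/237.546) = 2.7 dB.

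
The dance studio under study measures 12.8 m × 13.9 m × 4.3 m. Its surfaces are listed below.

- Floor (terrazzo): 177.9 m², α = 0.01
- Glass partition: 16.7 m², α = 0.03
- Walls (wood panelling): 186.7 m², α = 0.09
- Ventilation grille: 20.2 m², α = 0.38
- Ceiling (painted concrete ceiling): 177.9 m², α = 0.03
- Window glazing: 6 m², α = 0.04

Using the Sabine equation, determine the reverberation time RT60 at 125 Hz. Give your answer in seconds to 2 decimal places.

3.81 s

Summing Sᵢαᵢ: 1.779 + 0.501 + 16.803 + 7.676 + 5.337 + 0.240 → A = 32.336 sabins.
V = 12.8·13.9·4.3 = 765.056 m³.
Sabine: RT60 = 0.161 × 765.056 / 32.336 = 3.81 s.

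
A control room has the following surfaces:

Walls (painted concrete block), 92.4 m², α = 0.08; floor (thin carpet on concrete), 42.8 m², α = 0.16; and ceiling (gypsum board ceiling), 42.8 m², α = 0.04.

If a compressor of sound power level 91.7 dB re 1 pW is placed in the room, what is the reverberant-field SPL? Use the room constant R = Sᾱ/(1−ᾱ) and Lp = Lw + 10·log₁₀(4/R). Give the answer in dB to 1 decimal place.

Σ(Sᵢαᵢ) = 92.4×0.08 + 42.8×0.16 + 42.8×0.04 = 15.952; total area S = 178.0 m².
ᾱ = 15.952/178.0 = 0.0896; R = Sᾱ/(1−ᾱ) = 15.952/(1−0.0896) = 17.522 m².
Lp = 91.7 + 10·log₁₀(4/17.522) = 91.7 + (-6.42) = 85.3 dB.

85.3 dB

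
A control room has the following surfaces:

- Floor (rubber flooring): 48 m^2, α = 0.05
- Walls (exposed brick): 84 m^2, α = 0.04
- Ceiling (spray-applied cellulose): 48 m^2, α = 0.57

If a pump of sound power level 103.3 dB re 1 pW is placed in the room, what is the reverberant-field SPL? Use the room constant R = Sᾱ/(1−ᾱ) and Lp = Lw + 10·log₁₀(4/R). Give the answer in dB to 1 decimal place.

Σ(Sᵢαᵢ) = 48·0.05 + 84·0.04 + 48·0.57 = 33.120; total area S = 180.0 m^2.
ᾱ = 33.120/180.0 = 0.1840; R = Sᾱ/(1−ᾱ) = 33.120/(1−0.1840) = 40.588 m^2.
Lp = Lw + 10 log₁₀(4/R) = 103.3 -10.06 = 93.2 dB.

93.2 dB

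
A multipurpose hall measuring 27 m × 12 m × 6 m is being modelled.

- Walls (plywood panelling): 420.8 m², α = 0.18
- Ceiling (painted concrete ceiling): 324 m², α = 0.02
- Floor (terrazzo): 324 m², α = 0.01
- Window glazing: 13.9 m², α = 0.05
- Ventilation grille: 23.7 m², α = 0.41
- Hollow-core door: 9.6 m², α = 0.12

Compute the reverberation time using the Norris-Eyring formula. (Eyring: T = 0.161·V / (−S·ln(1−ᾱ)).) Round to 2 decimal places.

S = Σ Sᵢ = 1116.0 m².
Σ(Sᵢαᵢ) = 420.8·0.18 + 324·0.02 + 324·0.01 + 13.9·0.05 + 23.7·0.41 + 9.6·0.12 = 97.028.
ᾱ = 97.028 / 1116.0 = 0.0869.
−S·ln(1−ᾱ) = −1116.0 × ln(1 − 0.0869) = 101.455.
V = 27 × 12 × 6 = 1944 m³.
RT60 = 0.161 × 1944 / 101.455 = 3.08 s.

3.08 sec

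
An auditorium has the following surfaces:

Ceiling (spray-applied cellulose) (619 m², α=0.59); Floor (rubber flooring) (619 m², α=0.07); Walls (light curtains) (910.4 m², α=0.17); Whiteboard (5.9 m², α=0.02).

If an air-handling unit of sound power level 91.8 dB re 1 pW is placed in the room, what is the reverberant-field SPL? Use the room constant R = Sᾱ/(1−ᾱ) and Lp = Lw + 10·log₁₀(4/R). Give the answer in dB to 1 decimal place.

Σ(Sᵢαᵢ) = 619·0.59 + 619·0.07 + 910.4·0.17 + 5.9·0.02 = 563.426; total area S = 2154.3 m².
ᾱ = 563.426/2154.3 = 0.2615; R = Sᾱ/(1−ᾱ) = 563.426/(1−0.2615) = 762.933 m².
Lp = Lw + 10 log₁₀(4/R) = 91.8 -22.80 = 69.0 dB.

69.0 dB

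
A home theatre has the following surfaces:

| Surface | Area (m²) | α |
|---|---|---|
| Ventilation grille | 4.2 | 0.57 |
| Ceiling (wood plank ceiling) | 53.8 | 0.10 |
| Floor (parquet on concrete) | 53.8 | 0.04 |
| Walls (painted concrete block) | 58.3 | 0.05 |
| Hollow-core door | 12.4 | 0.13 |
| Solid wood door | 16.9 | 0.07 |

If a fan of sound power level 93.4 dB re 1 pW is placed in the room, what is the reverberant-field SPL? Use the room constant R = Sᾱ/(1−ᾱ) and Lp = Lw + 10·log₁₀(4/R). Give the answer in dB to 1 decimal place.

A = 15.636 sabins; S = 199.4 m².
ᾱ = 0.0784, so room constant R = A/(1−ᾱ) = 16.966 m².
Lp = Lw + 10 log₁₀(4/R) = 93.4 -6.28 = 87.1 dB.

87.1 dB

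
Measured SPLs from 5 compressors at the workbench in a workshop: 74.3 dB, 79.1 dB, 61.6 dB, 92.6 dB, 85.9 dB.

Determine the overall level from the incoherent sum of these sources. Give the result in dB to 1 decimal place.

93.7 dB

Converting to relative power and adding: 10^(74.3/10) + 10^(79.1/10) + 10^(61.6/10) + 10^(92.6/10) + 10^(85.9/10) = 2.318e+09.
Back to dB: 10·log₁₀ Σ = 93.7 dB.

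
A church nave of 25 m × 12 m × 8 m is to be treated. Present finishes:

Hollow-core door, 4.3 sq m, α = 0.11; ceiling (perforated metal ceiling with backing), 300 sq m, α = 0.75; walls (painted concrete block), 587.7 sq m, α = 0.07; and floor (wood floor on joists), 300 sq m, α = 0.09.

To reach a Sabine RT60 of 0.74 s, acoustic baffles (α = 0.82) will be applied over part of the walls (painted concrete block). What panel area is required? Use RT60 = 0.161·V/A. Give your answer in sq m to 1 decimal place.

304.7

Total absorption A₁ = 4.3×0.11 + 300×0.75 + 587.7×0.07 + 300×0.09
  = 0.473 + 225.000 + 41.139 + 27.000 = 293.612 sq m sabins.
V = 2400 m³. Target absorption A₂ = 0.161 × 2400 / 0.74 = 522.162 sabins.
Absorption to add: 522.162 − 293.612 = 228.550 sabins.
Each sq m of panel replacing the walls (painted concrete block) adds (0.82 − 0.07) = 0.75 sabins.
Area = ΔA/Δα = 228.550/0.75 = 304.7 sq m.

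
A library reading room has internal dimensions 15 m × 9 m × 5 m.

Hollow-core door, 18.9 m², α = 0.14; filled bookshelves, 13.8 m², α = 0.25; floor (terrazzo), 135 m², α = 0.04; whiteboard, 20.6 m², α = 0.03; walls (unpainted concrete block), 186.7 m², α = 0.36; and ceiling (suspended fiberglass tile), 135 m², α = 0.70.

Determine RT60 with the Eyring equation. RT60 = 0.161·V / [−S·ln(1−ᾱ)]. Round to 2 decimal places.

Total surface area S = 18.9 + 13.8 + 135 + 20.6 + 186.7 + 135 = 510.0 m².
Σ(Sᵢαᵢ) = 18.9×0.14 + 13.8×0.25 + 135×0.04 + 20.6×0.03 + 186.7×0.36 + 135×0.70 = 173.826.
Mean coefficient ᾱ = A/S = 0.3408.
−S·ln(1−ᾱ) = −510.0 × ln(1 − 0.3408) = 212.531.
V = 15 × 9 × 5 = 675 m³.
RT60 = 0.161 × 675 / 212.531 = 0.51 s.

0.51 sec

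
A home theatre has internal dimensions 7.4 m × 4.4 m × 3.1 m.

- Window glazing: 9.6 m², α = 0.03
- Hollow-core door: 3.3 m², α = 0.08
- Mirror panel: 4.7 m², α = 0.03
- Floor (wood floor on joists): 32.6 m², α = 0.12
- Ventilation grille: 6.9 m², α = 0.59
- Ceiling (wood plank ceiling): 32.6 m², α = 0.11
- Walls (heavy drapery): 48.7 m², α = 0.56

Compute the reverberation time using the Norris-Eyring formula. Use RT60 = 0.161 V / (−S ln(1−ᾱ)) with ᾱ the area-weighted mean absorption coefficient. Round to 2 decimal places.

0.35 s

S = Σ Sᵢ = 138.4 m².
Absorption A = 9.6×0.03 + 3.3×0.08 + 4.7×0.03 + 32.6×0.12 + 6.9×0.59 + 32.6×0.11 + 48.7×0.56 = 39.534 sabins.
Mean coefficient ᾱ = A/S = 0.2857.
−S·ln(1−ᾱ) = −138.4 × ln(1 − 0.2857) = 46.565.
V = 7.4 × 4.4 × 3.1 = 100.936 m³.
RT60 = 0.161 × 100.936 / 46.565 = 0.35 s.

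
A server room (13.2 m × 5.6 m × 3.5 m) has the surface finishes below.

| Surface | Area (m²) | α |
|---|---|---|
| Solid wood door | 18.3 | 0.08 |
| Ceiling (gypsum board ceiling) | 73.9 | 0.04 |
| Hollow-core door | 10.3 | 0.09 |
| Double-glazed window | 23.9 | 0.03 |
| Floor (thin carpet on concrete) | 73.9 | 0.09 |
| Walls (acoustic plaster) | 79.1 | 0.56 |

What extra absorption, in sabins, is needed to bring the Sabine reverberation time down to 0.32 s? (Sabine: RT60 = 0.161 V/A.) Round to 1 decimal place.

73.2 sabins

Total absorption A₁ = 18.3·0.08 + 73.9·0.04 + 10.3·0.09 + 23.9·0.03 + 73.9·0.09 + 79.1·0.56
  = 1.464 + 2.956 + 0.927 + 0.717 + 6.651 + 44.296 = 57.011 m² sabins.
For T = 0.32 s, need A₂ = 0.161·V/T = 0.161·258.72/0.32 = 130.169 sabins.
ΔA = A₂ − A₁ = 130.169 − 57.011 = 73.2 sabins.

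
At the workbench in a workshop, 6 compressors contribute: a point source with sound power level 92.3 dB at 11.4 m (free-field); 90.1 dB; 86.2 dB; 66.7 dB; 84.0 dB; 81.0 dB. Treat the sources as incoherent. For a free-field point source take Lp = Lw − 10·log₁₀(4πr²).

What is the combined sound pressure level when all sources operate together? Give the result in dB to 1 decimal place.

92.6 dB

Source at 11.4 m: Lp = 92.3 − 10·log₁₀(4π·11.4²) = 92.3 − 10·log₁₀(1633.126) = 60.2 dB.
Sum in the linear (power) domain: Σ 10^(Lᵢ/10) = 10^(60.2/10) + 10^(90.1/10) + 10^(86.2/10) + 10^(66.7/10) + 10^(84.0/10) + 10^(81.0/10) = 1.823e+09.
L_total = 10·log₁₀(1.823e+09) = 92.6 dB.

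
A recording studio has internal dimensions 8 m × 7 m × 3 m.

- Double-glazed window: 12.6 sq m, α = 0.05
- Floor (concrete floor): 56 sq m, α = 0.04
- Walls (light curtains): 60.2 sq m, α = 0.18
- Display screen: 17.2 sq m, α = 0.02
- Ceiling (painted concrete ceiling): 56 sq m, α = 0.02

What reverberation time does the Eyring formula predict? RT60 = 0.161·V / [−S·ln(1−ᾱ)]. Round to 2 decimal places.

S = Σ Sᵢ = 202.0 sq m.
Σ(Sᵢαᵢ) = 12.6·0.05 + 56·0.04 + 60.2·0.18 + 17.2·0.02 + 56·0.02 = 15.170.
Mean coefficient ᾱ = A/S = 0.0751.
Eyring denominator: −S ln(1−ᾱ) = 15.770.
V = 8 × 7 × 3 = 168 m³.
RT60 = 0.161 × 168 / 15.770 = 1.72 s.

1.72 s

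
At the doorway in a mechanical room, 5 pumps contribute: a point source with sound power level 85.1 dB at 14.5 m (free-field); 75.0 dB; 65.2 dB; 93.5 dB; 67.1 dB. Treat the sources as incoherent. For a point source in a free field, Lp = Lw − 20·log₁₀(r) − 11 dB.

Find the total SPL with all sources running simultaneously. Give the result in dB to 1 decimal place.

Source at 14.5 m: Lp = 85.1 − 20·log₁₀(14.5) − 11 = 50.9 dB.
Sum in the linear (power) domain: Σ 10^(Lᵢ/10) = 10^(50.9/10) + 10^(75.0/10) + 10^(65.2/10) + 10^(93.5/10) + 10^(67.1/10) = 2.279e+09.
Combined level = 10 log₁₀(2.279e+09) = 93.6 dB.

93.6 dB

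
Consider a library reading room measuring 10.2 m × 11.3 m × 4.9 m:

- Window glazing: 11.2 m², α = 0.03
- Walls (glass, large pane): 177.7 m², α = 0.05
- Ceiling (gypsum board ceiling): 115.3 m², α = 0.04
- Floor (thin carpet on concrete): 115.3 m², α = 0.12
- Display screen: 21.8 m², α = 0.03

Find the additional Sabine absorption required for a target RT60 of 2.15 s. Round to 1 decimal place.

Equivalent absorption area: A₁ = 11.2·0.03 + 177.7·0.05 + 115.3·0.04 + 115.3·0.12 + 21.8·0.03 = 28.323 m².
Target A₂ = 0.161·564.774/2.15 = 42.292 sabins (V = 564.774 m³).
Shortfall: 42.292 − 28.323 = 14.0 sabins.

14.0 sabins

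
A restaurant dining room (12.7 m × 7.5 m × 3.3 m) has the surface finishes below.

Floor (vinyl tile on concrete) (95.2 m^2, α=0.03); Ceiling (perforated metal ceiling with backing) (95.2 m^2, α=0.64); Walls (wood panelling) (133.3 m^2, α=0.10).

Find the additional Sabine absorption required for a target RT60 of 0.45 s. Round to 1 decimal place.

35.3 sabins

Total absorption A₁ = 95.2·0.03 + 95.2·0.64 + 133.3·0.10
  = 2.856 + 60.928 + 13.330 = 77.114 m^2 sabins.
V = 314.325 m³. Required absorption A₂ = 0.161 × 314.325 / 0.45 = 112.458 sabins.
Shortfall: 112.458 − 77.114 = 35.3 sabins.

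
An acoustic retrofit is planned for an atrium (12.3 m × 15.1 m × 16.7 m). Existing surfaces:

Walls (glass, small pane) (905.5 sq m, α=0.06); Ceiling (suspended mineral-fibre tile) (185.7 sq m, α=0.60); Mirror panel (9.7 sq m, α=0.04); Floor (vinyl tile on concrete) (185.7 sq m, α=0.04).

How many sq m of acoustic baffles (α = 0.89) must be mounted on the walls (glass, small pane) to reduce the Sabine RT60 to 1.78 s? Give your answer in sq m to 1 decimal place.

Summing Sᵢαᵢ: 54.330 + 111.420 + 0.388 + 7.428 → A₁ = 173.566 sabins.
V = 3101.691 m³. Target absorption A₂ = 0.161 × 3101.691 / 1.78 = 280.546 sabins.
ΔA needed = 280.546 − 173.566 = 106.980 sabins.
Each sq m of panel replacing the walls (glass, small pane) adds (0.89 − 0.06) = 0.83 sabins.
Area = ΔA/Δα = 106.980/0.83 = 128.9 sq m.

128.9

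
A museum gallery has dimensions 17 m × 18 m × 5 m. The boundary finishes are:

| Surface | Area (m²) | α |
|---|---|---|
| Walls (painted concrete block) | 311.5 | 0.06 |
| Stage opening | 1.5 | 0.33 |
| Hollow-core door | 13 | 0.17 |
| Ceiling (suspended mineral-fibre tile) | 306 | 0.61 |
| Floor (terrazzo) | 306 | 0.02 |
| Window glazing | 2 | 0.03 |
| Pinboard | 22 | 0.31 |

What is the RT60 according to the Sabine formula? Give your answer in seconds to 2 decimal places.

1.11 seconds

Equivalent absorption area: A = 311.5·0.06 + 1.5·0.33 + 13·0.17 + 306·0.61 + 306·0.02 + 2·0.03 + 22·0.31 = 221.055 m².
V = 17·18·5 = 1530 m³.
RT60 = 0.161 · V / A = 0.161 × 1530 / 221.055 = 1.11 s.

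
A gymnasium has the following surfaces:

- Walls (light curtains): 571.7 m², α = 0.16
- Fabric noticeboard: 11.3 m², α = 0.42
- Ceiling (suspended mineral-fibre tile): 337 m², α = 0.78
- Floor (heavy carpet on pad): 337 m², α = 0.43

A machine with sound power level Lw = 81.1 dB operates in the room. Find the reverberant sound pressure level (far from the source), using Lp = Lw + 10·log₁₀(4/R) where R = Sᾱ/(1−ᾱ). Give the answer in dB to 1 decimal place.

57.9 dB

Σ(Sᵢαᵢ) = 571.7×0.16 + 11.3×0.42 + 337×0.78 + 337×0.43 = 503.988; total area S = 1257.0 m².
ᾱ = 0.4009, so room constant R = A/(1−ᾱ) = 841.242 m².
Lp = 81.1 + 10·log₁₀(4/841.242) = 81.1 + (-23.23) = 57.9 dB.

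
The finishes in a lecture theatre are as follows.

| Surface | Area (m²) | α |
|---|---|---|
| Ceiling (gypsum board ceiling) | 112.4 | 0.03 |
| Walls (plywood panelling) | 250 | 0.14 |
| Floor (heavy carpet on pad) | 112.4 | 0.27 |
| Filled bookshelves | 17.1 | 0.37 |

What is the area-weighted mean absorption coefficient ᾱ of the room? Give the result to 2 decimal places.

0.15

S = Σ Sᵢ = 112.4 + 250 + 112.4 + 17.1 = 491.9 m².
A = 112.4×0.03 + 250×0.14 + 112.4×0.27 + 17.1×0.37 = 75.047 sabins.
ᾱ = 75.047 / 491.9 = 0.15.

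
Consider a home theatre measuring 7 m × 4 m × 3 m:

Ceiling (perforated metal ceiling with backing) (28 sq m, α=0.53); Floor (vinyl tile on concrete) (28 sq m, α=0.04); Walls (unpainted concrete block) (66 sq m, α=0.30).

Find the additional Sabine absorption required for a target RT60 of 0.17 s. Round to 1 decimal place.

43.8 sabins

Summing Sᵢαᵢ: 14.840 + 1.120 + 19.800 → A₁ = 35.760 sabins.
Target A₂ = 0.161·84/0.17 = 79.553 sabins (V = 84 m³).
Additional absorption ΔA = 79.553 − 35.760 = 43.8 sabins.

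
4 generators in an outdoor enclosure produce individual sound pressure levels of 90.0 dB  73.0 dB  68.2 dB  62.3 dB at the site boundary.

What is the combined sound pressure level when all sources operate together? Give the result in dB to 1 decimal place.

90.1 dB

Converting to relative power and adding: 10^(90.0/10) + 10^(73.0/10) + 10^(68.2/10) + 10^(62.3/10) = 1.028e+09.
L_total = 10·log₁₀(1.028e+09) = 90.1 dB.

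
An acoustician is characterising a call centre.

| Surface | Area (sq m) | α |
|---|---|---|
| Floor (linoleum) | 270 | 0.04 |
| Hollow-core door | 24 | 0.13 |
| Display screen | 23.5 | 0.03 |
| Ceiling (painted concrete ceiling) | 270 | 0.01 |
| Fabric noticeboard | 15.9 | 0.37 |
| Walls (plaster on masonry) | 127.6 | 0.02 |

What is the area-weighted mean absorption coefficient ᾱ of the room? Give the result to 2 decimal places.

S = Σ Sᵢ = 270 + 24 + 23.5 + 270 + 15.9 + 127.6 = 731.0 sq m.
A = 270*0.04 + 24*0.13 + 23.5*0.03 + 270*0.01 + 15.9*0.37 + 127.6*0.02 = 25.760 sabins.
ᾱ = A/S = 0.04.

0.04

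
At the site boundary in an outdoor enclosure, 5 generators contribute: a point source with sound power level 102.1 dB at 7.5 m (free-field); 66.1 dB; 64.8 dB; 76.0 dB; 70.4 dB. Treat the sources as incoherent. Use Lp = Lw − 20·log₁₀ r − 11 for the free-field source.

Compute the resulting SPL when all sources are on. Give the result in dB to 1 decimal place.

79.1 dB

Source at 7.5 m: Lp = 102.1 − 20·log₁₀(7.5) − 11 = 73.6 dB.
Converting to relative power and adding: 10^(73.6/10) + 10^(66.1/10) + 10^(64.8/10) + 10^(76.0/10) + 10^(70.4/10) = 8.078e+07.
Back to dB: 10·log₁₀ Σ = 79.1 dB.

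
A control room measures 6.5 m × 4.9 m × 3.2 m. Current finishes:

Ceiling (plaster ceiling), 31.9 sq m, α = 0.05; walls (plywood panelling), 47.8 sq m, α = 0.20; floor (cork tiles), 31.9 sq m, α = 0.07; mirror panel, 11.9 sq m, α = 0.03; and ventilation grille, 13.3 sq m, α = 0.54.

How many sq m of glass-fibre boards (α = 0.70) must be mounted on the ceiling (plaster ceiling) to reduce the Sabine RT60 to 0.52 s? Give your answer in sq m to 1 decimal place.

Equivalent absorption area: A₁ = 31.9·0.05 + 47.8·0.20 + 31.9·0.07 + 11.9·0.03 + 13.3·0.54 = 20.927 sq m.
Required A₂ = 0.161·101.92/0.52 = 31.556 sabins.
ΔA needed = 31.556 − 20.927 = 10.629 sabins.
Net gain per sq m: Δα = 0.70 − 0.05 = 0.65.
Area = ΔA/Δα = 10.629/0.65 = 16.4 sq m.

16.4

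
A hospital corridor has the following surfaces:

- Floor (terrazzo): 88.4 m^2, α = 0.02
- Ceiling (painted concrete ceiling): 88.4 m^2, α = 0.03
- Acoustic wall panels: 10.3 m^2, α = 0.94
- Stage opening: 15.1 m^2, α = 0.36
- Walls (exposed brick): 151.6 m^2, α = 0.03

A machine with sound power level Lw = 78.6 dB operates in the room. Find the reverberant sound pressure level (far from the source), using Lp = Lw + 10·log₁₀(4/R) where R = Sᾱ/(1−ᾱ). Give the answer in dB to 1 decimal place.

70.5 dB

Σ(Sᵢαᵢ) = 88.4×0.02 + 88.4×0.03 + 10.3×0.94 + 15.1×0.36 + 151.6×0.03 = 24.086; total area S = 353.8 m^2.
ᾱ = 24.086/353.8 = 0.0681; R = Sᾱ/(1−ᾱ) = 24.086/(1−0.0681) = 25.846 m^2.
Lp = 78.6 + 10·log₁₀(4/25.846) = 78.6 + (-8.10) = 70.5 dB.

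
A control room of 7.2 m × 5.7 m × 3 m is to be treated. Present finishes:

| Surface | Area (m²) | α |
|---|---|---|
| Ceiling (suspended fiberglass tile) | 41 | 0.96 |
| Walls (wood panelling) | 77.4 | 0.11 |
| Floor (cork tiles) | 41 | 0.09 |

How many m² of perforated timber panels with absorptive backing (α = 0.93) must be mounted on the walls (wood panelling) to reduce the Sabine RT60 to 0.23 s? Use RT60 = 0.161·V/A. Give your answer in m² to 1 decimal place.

Total absorption A₁ = 41×0.96 + 77.4×0.11 + 41×0.09
  = 39.360 + 8.514 + 3.690 = 51.564 m² sabins.
V = 123.12 m³. Target absorption A₂ = 0.161 × 123.12 / 0.23 = 86.184 sabins.
ΔA needed = 86.184 − 51.564 = 34.620 sabins.
Net gain per m²: Δα = 0.93 − 0.11 = 0.82.
Panel area = 34.620 / 0.82 = 42.2 m².

42.2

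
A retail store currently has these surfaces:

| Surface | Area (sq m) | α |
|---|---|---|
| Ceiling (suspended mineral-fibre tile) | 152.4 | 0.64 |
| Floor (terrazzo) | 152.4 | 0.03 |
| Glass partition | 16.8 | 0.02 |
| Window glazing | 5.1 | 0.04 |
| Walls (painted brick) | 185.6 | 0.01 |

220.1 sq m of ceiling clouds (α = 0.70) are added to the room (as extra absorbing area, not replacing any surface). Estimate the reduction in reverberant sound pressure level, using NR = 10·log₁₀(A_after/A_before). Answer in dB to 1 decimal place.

3.9 dB

Equivalent absorption area: A_before = 152.4·0.64 + 152.4·0.03 + 16.8·0.02 + 5.1·0.04 + 185.6·0.01 = 104.504 sq m.
Treatment contributes 220.1·0.70 = 154.070 sabins.
New total A_after = 258.574 sabins.
NR = 10·log₁₀(258.574/104.504) = 3.9 dB.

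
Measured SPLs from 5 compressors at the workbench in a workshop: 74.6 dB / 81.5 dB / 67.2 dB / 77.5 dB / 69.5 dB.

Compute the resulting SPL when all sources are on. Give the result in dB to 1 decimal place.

Σ 10^(Lᵢ/10) = 2.405e+08.
Back to dB: 10·log₁₀ Σ = 83.8 dB.

83.8 dB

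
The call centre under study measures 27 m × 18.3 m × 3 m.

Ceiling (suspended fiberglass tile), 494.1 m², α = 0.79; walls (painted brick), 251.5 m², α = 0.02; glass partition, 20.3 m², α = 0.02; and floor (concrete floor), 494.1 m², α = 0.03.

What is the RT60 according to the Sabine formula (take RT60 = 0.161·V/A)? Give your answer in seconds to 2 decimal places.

Total absorption A = 494.1·0.79 + 251.5·0.02 + 20.3·0.02 + 494.1·0.03
  = 390.339 + 5.030 + 0.406 + 14.823 = 410.598 m² sabins.
Room volume: 1482.3 m³.
T = 0.161 V/A = 0.161·1482.3/410.598 = 0.58 s.

0.58 sec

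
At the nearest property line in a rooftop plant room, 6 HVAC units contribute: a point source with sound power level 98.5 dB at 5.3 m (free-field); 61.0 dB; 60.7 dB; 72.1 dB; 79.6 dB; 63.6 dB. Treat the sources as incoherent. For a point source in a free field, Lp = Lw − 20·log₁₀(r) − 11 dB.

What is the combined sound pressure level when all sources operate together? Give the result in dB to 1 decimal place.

Source at 5.3 m: Lp = 98.5 − 20·log₁₀(5.3) − 11 = 73.0 dB.
Sum in the linear (power) domain: Σ 10^(Lᵢ/10) = 10^(73.0/10) + 10^(61.0/10) + 10^(60.7/10) + 10^(72.1/10) + 10^(79.6/10) + 10^(63.6/10) = 1.321e+08.
Back to dB: 10·log₁₀ Σ = 81.2 dB.

81.2 dB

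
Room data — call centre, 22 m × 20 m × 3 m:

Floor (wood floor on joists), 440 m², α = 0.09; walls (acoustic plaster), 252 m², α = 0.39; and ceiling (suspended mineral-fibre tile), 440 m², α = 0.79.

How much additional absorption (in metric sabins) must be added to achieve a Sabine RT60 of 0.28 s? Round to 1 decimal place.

Summing Sᵢαᵢ: 39.600 + 98.280 + 347.600 → A₁ = 485.480 sabins.
For T = 0.28 s, need A₂ = 0.161·V/T = 0.161·1320/0.28 = 759.000 sabins.
ΔA = A₂ − A₁ = 759.000 − 485.480 = 273.5 sabins.

273.5 sabins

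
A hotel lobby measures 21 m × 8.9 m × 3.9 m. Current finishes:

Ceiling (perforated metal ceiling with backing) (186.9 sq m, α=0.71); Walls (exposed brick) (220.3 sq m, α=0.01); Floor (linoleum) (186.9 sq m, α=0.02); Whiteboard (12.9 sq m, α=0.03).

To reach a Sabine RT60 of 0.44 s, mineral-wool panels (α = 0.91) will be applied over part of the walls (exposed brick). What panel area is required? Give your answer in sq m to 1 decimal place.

141.9

Equivalent absorption area: A₁ = 186.9×0.71 + 220.3×0.01 + 186.9×0.02 + 12.9×0.03 = 139.027 sq m.
Required A₂ = 0.161·728.91/0.44 = 266.715 sabins.
Absorption to add: 266.715 − 139.027 = 127.688 sabins.
Net gain per sq m: Δα = 0.91 − 0.01 = 0.90.
Area = ΔA/Δα = 127.688/0.90 = 141.9 sq m.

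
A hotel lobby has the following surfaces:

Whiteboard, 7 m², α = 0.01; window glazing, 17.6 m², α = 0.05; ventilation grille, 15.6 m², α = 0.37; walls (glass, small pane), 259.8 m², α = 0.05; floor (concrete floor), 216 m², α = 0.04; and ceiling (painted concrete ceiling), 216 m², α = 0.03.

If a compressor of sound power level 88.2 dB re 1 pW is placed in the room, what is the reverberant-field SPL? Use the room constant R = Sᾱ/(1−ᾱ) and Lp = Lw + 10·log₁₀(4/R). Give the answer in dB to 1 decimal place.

78.6 dB

Σ(Sᵢαᵢ) = 7·0.01 + 17.6·0.05 + 15.6·0.37 + 259.8·0.05 + 216·0.04 + 216·0.03 = 34.832; total area S = 732.0 m².
ᾱ = 34.832/732.0 = 0.0476; R = Sᾱ/(1−ᾱ) = 34.832/(1−0.0476) = 36.573 m².
Lp = 88.2 + 10·log₁₀(4/36.573) = 88.2 + (-9.61) = 78.6 dB.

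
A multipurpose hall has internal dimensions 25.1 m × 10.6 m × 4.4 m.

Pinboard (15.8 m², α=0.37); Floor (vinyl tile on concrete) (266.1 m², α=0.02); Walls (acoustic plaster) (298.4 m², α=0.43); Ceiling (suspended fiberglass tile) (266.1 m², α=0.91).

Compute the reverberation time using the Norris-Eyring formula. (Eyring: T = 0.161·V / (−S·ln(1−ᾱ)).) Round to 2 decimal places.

S = Σ Sᵢ = 846.4 m².
Σ(Sᵢαᵢ) = 15.8·0.37 + 266.1·0.02 + 298.4·0.43 + 266.1·0.91 = 381.631.
ᾱ = 381.631 / 846.4 = 0.4509.
Eyring denominator: −S ln(1−ᾱ) = 507.395.
V = 25.1 × 10.6 × 4.4 = 1170.664 m³.
RT60 = 0.161 × 1170.664 / 507.395 = 0.37 s.

0.37 s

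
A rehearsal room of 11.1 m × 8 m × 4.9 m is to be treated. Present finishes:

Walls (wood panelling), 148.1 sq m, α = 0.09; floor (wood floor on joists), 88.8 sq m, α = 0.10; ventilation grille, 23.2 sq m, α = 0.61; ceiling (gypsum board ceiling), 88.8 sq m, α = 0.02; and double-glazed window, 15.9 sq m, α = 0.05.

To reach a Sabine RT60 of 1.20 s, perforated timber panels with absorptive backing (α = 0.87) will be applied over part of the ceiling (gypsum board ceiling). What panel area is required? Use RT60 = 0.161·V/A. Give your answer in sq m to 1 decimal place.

Total absorption A₁ = 148.1×0.09 + 88.8×0.10 + 23.2×0.61 + 88.8×0.02 + 15.9×0.05
  = 13.329 + 8.880 + 14.152 + 1.776 + 0.795 = 38.932 sq m sabins.
V = 435.12 m³. Target absorption A₂ = 0.161 × 435.12 / 1.20 = 58.379 sabins.
ΔA needed = 58.379 − 38.932 = 19.447 sabins.
Each sq m of panel replacing the ceiling (gypsum board ceiling) adds (0.87 − 0.02) = 0.85 sabins.
Panel area = 19.447 / 0.85 = 22.9 sq m.

22.9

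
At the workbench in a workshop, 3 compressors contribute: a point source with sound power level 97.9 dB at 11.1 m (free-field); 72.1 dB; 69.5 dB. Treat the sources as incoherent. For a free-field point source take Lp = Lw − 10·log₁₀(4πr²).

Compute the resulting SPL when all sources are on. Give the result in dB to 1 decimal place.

74.6 dB

Source at 11.1 m: Lp = 97.9 − 10·log₁₀(4π·11.1²) = 97.9 − 10·log₁₀(1548.303) = 66.0 dB.
Sum in the linear (power) domain: Σ 10^(Lᵢ/10) = 10^(66.0/10) + 10^(72.1/10) + 10^(69.5/10) = 2.911e+07.
Combined level = 10 log₁₀(2.911e+07) = 74.6 dB.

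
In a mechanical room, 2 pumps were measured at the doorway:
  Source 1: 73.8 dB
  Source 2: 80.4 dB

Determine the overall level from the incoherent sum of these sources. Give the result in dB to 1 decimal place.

81.3 dB

Σ 10^(Lᵢ/10) = 1.336e+08.
Combined level = 10 log₁₀(1.336e+08) = 81.3 dB.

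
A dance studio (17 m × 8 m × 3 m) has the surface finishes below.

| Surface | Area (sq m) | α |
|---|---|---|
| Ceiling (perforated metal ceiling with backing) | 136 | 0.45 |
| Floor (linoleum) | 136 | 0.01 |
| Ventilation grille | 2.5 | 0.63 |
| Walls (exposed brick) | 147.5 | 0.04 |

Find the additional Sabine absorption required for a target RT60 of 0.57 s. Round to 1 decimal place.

Summing Sᵢαᵢ: 61.200 + 1.360 + 1.575 + 5.900 → A₁ = 70.035 sabins.
For T = 0.57 s, need A₂ = 0.161·V/T = 0.161·408/0.57 = 115.242 sabins.
Shortfall: 115.242 − 70.035 = 45.2 sabins.

45.2 sabins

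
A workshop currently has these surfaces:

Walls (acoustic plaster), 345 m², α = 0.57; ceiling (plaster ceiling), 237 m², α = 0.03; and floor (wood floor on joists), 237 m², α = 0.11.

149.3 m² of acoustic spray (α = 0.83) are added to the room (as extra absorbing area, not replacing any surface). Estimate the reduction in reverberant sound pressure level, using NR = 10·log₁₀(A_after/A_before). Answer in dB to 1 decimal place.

Total absorption A_before = 345×0.57 + 237×0.03 + 237×0.11
  = 196.650 + 7.110 + 26.070 = 229.830 m² sabins.
Added absorption = 149.3 × 0.83 = 123.919 sabins.
New total A_after = 353.749 sabins.
Reduction = 10 log₁₀(A_after/A_before) = 10 log₁₀(1.5392) = 1.9 dB.

1.9 dB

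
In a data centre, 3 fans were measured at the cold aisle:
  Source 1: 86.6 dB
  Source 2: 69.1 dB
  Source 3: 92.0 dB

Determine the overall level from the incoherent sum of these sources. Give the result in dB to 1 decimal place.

Sum in the linear (power) domain: Σ 10^(Lᵢ/10) = 10^(86.6/10) + 10^(69.1/10) + 10^(92.0/10) = 2.05e+09.
Back to dB: 10·log₁₀ Σ = 93.1 dB.

93.1 dB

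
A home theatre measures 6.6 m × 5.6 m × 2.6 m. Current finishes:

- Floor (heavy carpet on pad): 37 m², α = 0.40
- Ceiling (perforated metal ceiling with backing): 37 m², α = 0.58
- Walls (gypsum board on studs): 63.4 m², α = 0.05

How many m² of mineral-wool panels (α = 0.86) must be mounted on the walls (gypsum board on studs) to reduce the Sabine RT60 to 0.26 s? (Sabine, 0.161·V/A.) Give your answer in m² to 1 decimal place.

24.8

Summing Sᵢαᵢ: 14.800 + 21.460 + 3.170 → A₁ = 39.430 sabins.
Required A₂ = 0.161·96.096/0.26 = 59.506 sabins.
ΔA needed = 59.506 − 39.430 = 20.076 sabins.
Net gain per m²: Δα = 0.86 − 0.05 = 0.81.
Area = ΔA/Δα = 20.076/0.81 = 24.8 m².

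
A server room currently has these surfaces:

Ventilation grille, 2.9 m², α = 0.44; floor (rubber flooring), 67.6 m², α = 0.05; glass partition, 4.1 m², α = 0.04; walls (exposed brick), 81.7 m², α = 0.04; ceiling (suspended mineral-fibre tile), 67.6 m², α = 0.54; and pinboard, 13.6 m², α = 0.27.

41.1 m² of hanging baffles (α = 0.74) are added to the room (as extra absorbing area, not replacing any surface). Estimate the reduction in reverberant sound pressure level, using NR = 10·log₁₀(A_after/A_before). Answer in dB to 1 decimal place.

2.1 dB

Equivalent absorption area: A_before = 2.9*0.44 + 67.6*0.05 + 4.1*0.04 + 81.7*0.04 + 67.6*0.54 + 13.6*0.27 = 48.264 m².
Added absorption = 41.1 × 0.74 = 30.414 sabins.
New total A_after = 78.678 sabins.
NR = 10·log₁₀(78.678/48.264) = 2.1 dB.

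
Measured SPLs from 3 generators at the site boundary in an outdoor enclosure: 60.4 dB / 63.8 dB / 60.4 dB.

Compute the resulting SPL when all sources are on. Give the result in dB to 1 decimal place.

66.6 dB

Sum in the linear (power) domain: Σ 10^(Lᵢ/10) = 10^(60.4/10) + 10^(63.8/10) + 10^(60.4/10) = 4.592e+06.
Back to dB: 10·log₁₀ Σ = 66.6 dB.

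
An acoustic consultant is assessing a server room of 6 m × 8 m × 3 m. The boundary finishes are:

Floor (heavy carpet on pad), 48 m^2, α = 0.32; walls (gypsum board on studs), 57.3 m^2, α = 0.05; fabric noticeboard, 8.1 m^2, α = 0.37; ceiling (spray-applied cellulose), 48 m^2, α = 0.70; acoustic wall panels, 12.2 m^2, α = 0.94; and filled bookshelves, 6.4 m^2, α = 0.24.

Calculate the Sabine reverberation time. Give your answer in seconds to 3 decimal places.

0.342 sec

A = Σ Sᵢαᵢ = 48×0.32 + 57.3×0.05 + 8.1×0.37 + 48×0.70 + 12.2×0.94 + 6.4×0.24 = 67.826 sabins.
Room volume: 144 m³.
Sabine: RT60 = 0.161 × 144 / 67.826 = 0.342 s.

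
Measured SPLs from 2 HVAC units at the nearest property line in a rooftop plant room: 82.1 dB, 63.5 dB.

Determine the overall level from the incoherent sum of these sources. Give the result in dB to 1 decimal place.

82.2 dB

Sum in the linear (power) domain: Σ 10^(Lᵢ/10) = 10^(82.1/10) + 10^(63.5/10) = 1.644e+08.
L_total = 10·log₁₀(1.644e+08) = 82.2 dB.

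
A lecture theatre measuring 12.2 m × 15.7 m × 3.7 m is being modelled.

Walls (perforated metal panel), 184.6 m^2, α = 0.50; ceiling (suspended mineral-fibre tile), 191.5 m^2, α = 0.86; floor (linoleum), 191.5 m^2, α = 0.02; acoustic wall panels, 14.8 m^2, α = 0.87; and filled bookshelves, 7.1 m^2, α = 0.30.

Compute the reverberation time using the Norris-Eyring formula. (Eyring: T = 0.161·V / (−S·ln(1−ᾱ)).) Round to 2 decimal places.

0.31 sec

S = Σ Sᵢ = 589.5 m^2.
Absorption A = 184.6·0.50 + 191.5·0.86 + 191.5·0.02 + 14.8·0.87 + 7.1·0.30 = 275.826 sabins.
Mean coefficient ᾱ = A/S = 0.4679.
Eyring denominator: −S ln(1−ᾱ) = 371.930.
V = 12.2 × 15.7 × 3.7 = 708.698 m³.
RT60 = 0.161 × 708.698 / 371.930 = 0.31 s.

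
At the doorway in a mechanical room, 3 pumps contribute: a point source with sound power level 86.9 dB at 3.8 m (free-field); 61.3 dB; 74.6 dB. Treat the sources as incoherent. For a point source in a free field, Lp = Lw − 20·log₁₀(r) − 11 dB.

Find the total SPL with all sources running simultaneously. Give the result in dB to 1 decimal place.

Source at 3.8 m: Lp = 86.9 − 20·log₁₀(3.8) − 11 = 64.3 dB.
Σ 10^(Lᵢ/10) = 3.288e+07.
Combined level = 10 log₁₀(3.288e+07) = 75.2 dB.

75.2 dB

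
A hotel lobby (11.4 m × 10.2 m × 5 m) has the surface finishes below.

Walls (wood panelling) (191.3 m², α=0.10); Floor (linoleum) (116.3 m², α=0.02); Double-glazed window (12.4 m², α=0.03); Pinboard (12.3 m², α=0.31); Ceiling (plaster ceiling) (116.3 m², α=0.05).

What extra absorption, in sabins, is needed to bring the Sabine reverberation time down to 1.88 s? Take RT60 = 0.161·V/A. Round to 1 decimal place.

A₁ = Σ Sᵢαᵢ = 191.3×0.10 + 116.3×0.02 + 12.4×0.03 + 12.3×0.31 + 116.3×0.05 = 31.456 sabins.
V = 581.4 m³. Required absorption A₂ = 0.161 × 581.4 / 1.88 = 49.790 sabins.
Shortfall: 49.790 − 31.456 = 18.3 sabins.

18.3 sabins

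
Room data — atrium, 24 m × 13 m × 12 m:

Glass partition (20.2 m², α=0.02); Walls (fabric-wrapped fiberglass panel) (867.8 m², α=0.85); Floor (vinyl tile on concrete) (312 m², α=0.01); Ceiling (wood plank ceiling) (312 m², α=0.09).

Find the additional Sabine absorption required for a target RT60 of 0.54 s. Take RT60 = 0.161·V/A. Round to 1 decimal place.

347.0 sabins

Total absorption A₁ = 20.2·0.02 + 867.8·0.85 + 312·0.01 + 312·0.09
  = 0.404 + 737.630 + 3.120 + 28.080 = 769.234 m² sabins.
Target A₂ = 0.161·3744/0.54 = 1116.267 sabins (V = 3744 m³).
ΔA = A₂ − A₁ = 1116.267 − 769.234 = 347.0 sabins.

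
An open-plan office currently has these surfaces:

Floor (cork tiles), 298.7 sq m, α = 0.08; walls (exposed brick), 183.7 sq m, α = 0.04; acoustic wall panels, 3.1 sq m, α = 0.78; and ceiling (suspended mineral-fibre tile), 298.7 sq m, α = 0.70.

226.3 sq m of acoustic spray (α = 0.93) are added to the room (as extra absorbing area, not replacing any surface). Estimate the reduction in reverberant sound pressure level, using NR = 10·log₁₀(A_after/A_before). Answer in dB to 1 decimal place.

2.7 dB

Summing Sᵢαᵢ: 23.896 + 7.348 + 2.418 + 209.090 → A_before = 242.752 sabins.
Added absorption = 226.3 × 0.93 = 210.459 sabins.
A_after = 242.752 + 210.459 = 453.211 sabins.
NR = 10·log₁₀(453.211/242.752) = 2.7 dB.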